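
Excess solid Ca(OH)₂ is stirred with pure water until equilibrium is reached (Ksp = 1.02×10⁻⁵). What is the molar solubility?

1.37×10⁻² M

Ca(OH)₂(s) ⇌ Ca²⁺(aq) + 2 OH⁻(aq)
For each mole of Ca(OH)₂ that dissolves per liter, [Ca²⁺] = s and [OH⁻] = 2s; let s denote this solubility.
Ksp = [Ca²⁺][OH⁻]^2 = s · (2s)^2 = 4s^3
4s^3 = 1.02×10⁻⁵  ⇒  s^3 = 2.55×10⁻⁶
Taking the 3rd root, s = 1.37×10⁻² mol L⁻¹.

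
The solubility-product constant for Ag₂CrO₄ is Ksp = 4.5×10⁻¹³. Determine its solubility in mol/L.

Ag₂CrO₄(s) ⇌ 2 Ag⁺(aq) + CrO₄²⁻(aq)
If s mol/L of Ag₂CrO₄ dissolves, [Ag⁺] = 2s and [CrO₄²⁻] = s.
Ksp = [Ag⁺]^2[CrO₄²⁻] = (2s)^2 · s = 4s^3
4s^3 = 4.5×10⁻¹³  ⇒  s^3 = 1.1×10⁻¹³
s = 4.8×10⁻⁵ M

4.8×10⁻⁵ M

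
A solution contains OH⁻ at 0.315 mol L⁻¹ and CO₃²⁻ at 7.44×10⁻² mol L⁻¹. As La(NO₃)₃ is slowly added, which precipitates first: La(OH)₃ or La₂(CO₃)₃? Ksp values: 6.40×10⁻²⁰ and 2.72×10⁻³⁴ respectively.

Each salt precipitates once Q = Ksp for that salt.
For La(OH)₃: [La³⁺] = (Ksp/[OH⁻]^3) = 2.05×10⁻¹⁸ mol L⁻¹
For La₂(CO₃)₃: [La³⁺] = (Ksp/[CO₃²⁻]^3)^(1/2) = 8.13×10⁻¹⁶ mol L⁻¹
La(OH)₃ requires the lower [La³⁺], so it precipitates first.

La(OH)₃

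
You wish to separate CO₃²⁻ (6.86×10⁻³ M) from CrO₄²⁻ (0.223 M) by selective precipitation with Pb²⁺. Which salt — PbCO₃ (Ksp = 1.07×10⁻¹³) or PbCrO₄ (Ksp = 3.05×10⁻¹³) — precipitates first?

PbCrO₄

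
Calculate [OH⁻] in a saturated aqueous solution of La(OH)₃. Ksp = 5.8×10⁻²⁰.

2.0×10⁻⁵ M

La(OH)₃(s) ⇌ La³⁺(aq) + 3 OH⁻(aq)
For each mole of La(OH)₃ that dissolves per liter, [La³⁺] = s and [OH⁻] = 3s; let s denote this solubility.
Ksp = [La³⁺][OH⁻]^3 = s · (3s)^3 = 27s^4 = 5.8×10⁻²⁰
s = 6.8×10⁻⁶ mol/L
[OH⁻] = 3s = 2.0×10⁻⁵ mol/L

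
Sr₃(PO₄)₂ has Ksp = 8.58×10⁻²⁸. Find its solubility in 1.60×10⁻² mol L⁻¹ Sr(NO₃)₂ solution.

Sr₃(PO₄)₂(s) ⇌ 3 Sr²⁺(aq) + 2 PO₄³⁻(aq)
Sr²⁺ is already present at 1.60×10⁻² mol L⁻¹. If s mol/L of Sr₃(PO₄)₂ dissolves, [PO₄³⁻] = 2s while [Sr²⁺] ≈ 1.60×10⁻² mol L⁻¹.
Ksp = [Sr²⁺]^3[PO₄³⁻]^2 = (1.60×10⁻²)^3(2s)^2
(2s)^2 = 8.58×10⁻²⁸ / (1.60×10⁻²)^3 = 2.09×10⁻²²
s = 7.24×10⁻¹² mol L⁻¹

7.24×10⁻¹² M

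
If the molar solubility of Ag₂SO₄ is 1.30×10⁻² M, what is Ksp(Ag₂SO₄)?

Ag₂SO₄(s) ⇌ 2 Ag⁺(aq) + SO₄²⁻(aq)
Let s be the molar solubility. Then [Ag⁺] = 2s and [SO₄²⁻] = s.
Ksp = [Ag⁺]^2[SO₄²⁻] = (2s)^2 · s = 4s^3
Ksp = 4 × (1.30×10⁻²)^3 = 8.79×10⁻⁶

Ksp = 8.79×10⁻⁶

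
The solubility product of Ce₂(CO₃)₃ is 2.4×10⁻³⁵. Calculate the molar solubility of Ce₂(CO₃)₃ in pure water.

4.7×10⁻⁸ M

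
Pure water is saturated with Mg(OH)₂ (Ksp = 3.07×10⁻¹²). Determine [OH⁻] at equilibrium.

Mg(OH)₂(s) ⇌ Mg²⁺(aq) + 2 OH⁻(aq)
Let s be the molar solubility. Then [Mg²⁺] = s and [OH⁻] = 2s.
Ksp = [Mg²⁺][OH⁻]^2 = s · (2s)^2 = 4s^3 = 3.07×10⁻¹²
s = 9.16×10⁻⁵ M
[OH⁻] = 2s = 1.83×10⁻⁴ M

1.83×10⁻⁴ M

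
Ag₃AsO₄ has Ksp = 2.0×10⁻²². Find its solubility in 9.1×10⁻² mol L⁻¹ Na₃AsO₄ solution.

Ag₃AsO₄(s) ⇌ 3 Ag⁺(aq) + AsO₄³⁻(aq)
The solution already contains AsO₄³⁻ at 9.1×10⁻² mol L⁻¹. Let s be the molar solubility of Ag₃AsO₄.
[AsO₄³⁻] ≈ 9.1×10⁻² mol L⁻¹ (common ion dominates); [Ag⁺] = 3s.
Ksp = [Ag⁺]^3[AsO₄³⁻] = (3s)^3(9.1×10⁻²)
(3s)^3 = 2.0×10⁻²² / (9.1×10⁻²) = 2.2×10⁻²¹
s = 4.3×10⁻⁸ mol L⁻¹

4.3×10⁻⁸ M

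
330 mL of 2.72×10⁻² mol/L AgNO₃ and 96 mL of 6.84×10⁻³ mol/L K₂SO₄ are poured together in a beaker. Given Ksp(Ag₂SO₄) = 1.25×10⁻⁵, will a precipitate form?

No

Total volume after mixing = 330 + 96 = 426 mL.
[Ag⁺] = (2.72×10⁻²)(330)/426 = 2.11×10⁻² mol/L
[SO₄²⁻] = (6.84×10⁻³)(96)/426 = 1.54×10⁻³ mol/L
Q = [Ag⁺]^2[SO₄²⁻] = 6.84×10⁻⁷
Since Q (6.84×10⁻⁷) is less than Ksp (1.25×10⁻⁵), no Ag₂SO₄ precipitates.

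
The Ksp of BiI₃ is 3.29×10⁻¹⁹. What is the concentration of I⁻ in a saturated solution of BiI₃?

BiI₃(s) ⇌ Bi³⁺(aq) + 3 I⁻(aq)
Call the molar solubility s, so that [Bi³⁺] = s and [I⁻] = 3s.
Ksp = [Bi³⁺][I⁻]^3 = s · (3s)^3 = 27s^4 = 3.29×10⁻¹⁹
s = 1.05×10⁻⁵ mol L⁻¹
[I⁻] = 3s = 3.15×10⁻⁵ mol L⁻¹

3.15×10⁻⁵ M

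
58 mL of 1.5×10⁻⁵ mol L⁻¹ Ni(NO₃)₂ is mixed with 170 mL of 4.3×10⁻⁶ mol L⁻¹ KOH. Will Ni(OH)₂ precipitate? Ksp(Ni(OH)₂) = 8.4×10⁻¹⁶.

No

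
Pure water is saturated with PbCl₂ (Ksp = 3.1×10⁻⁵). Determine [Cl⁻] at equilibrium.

4.0×10⁻² M

PbCl₂(s) ⇌ Pb²⁺(aq) + 2 Cl⁻(aq)
If s mol/L of PbCl₂ dissolves, [Pb²⁺] = s and [Cl⁻] = 2s.
Ksp = [Pb²⁺][Cl⁻]^2 = s · (2s)^2 = 4s^3 = 3.1×10⁻⁵
s = 2.0×10⁻² mol L⁻¹
[Cl⁻] = 2s = 4.0×10⁻² mol L⁻¹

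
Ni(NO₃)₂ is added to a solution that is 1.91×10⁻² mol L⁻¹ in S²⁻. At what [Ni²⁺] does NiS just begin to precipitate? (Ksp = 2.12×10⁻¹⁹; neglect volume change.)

A salt starts to precipitate once the ion product Q reaches its Ksp.
NiS(s) ⇌ Ni²⁺(aq) + S²⁻(aq)
Ksp = [Ni²⁺][S²⁻] = [Ni²⁺](1.91×10⁻²)
[Ni²⁺] = 2.12×10⁻¹⁹ / (1.91×10⁻²) = 1.11×10⁻¹⁷
[Ni²⁺] = 1.11×10⁻¹⁷ mol L⁻¹

1.11×10⁻¹⁷ M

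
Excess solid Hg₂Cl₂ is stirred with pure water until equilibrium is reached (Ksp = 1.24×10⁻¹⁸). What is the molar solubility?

6.77×10⁻⁷ M

Hg₂Cl₂(s) ⇌ Hg₂²⁺(aq) + 2 Cl⁻(aq)
Let s be the molar solubility. Then [Hg₂²⁺] = s and [Cl⁻] = 2s.
Ksp = [Hg₂²⁺][Cl⁻]^2 = s · (2s)^2 = 4s^3
4s^3 = 1.24×10⁻¹⁸  ⇒  s^3 = 3.10×10⁻¹⁹
s = 6.77×10⁻⁷ mol/L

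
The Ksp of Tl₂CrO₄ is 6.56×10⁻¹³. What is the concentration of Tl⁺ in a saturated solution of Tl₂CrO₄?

Tl₂CrO₄(s) ⇌ 2 Tl⁺(aq) + CrO₄²⁻(aq)
With molar solubility s: [Tl⁺] = 2s, [CrO₄²⁻] = s.
Ksp = [Tl⁺]^2[CrO₄²⁻] = (2s)^2 · s = 4s^3 = 6.56×10⁻¹³
s = 5.47×10⁻⁵ mol L⁻¹
[Tl⁺] = 2s = 1.09×10⁻⁴ mol L⁻¹

1.09×10⁻⁴ M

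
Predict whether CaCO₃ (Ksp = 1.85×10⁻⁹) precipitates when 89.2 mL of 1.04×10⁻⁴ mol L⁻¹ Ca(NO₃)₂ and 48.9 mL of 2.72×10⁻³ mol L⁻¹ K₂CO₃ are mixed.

The combined volume is 138.1 mL.
[Ca²⁺] = (1.04×10⁻⁴)(89.2)/138.1 = 6.72×10⁻⁵ mol L⁻¹
[CO₃²⁻] = (2.72×10⁻³)(48.9)/138.1 = 9.63×10⁻⁴ mol L⁻¹
Q = [Ca²⁺][CO₃²⁻] = 6.47×10⁻⁸
Since Q (6.47×10⁻⁸) exceeds Ksp (1.85×10⁻⁹), CaCO₃ will precipitate.

Yes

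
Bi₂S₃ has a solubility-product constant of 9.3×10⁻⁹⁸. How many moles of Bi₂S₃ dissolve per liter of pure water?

Bi₂S₃(s) ⇌ 2 Bi³⁺(aq) + 3 S²⁻(aq)
Call the molar solubility s, so that [Bi³⁺] = 2s and [S²⁻] = 3s.
Ksp = [Bi³⁺]^2[S²⁻]^3 = (2s)^2 · (3s)^3 = 108s^5
108s^5 = 9.3×10⁻⁹⁸  ⇒  s^5 = 8.6×10⁻¹⁰⁰
s = (8.6×10⁻¹⁰⁰)^(1/5) = 1.5×10⁻²⁰ M

1.5×10⁻²⁰ M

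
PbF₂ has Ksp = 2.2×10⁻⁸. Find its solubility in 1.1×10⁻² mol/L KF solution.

PbF₂(s) ⇌ Pb²⁺(aq) + 2 F⁻(aq)
With F⁻ already at 1.1×10⁻² mol/L and s small, take [F⁻] ≈ 1.1×10⁻² mol/L and [Pb²⁺] = s.
Ksp = [Pb²⁺][F⁻]^2 = s(1.1×10⁻²)^2
s = 2.2×10⁻⁸ / (1.1×10⁻²)^2 = 1.8×10⁻⁴
s = 1.8×10⁻⁴ mol/L

1.8×10⁻⁴ M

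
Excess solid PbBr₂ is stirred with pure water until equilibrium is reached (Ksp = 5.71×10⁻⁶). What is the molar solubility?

1.13×10⁻² M

PbBr₂(s) ⇌ Pb²⁺(aq) + 2 Br⁻(aq)
Call the molar solubility s, so that [Pb²⁺] = s and [Br⁻] = 2s.
Ksp = [Pb²⁺][Br⁻]^2 = s · (2s)^2 = 4s^3
4s^3 = 5.71×10⁻⁶  ⇒  s^3 = 1.43×10⁻⁶
s = (1.43×10⁻⁶)^(1/3) = 1.13×10⁻² M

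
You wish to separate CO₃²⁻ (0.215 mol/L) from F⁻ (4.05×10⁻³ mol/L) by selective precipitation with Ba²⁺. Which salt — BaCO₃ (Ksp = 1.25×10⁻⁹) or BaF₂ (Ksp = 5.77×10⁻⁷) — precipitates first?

A salt starts to precipitate once the ion product Q reaches its Ksp.
For BaCO₃: [Ba²⁺] = (Ksp/[CO₃²⁻]) = 5.81×10⁻⁹ mol/L
For BaF₂: [Ba²⁺] = (Ksp/[F⁻]^2) = 3.52×10⁻² mol/L
The smaller threshold [Ba²⁺] is reached first, so BaCO₃ precipitates first.

BaCO₃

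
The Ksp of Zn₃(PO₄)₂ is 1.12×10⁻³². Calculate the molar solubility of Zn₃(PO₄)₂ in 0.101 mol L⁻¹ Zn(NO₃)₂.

1.65×10⁻¹⁵ M

Zn₃(PO₄)₂(s) ⇌ 3 Zn²⁺(aq) + 2 PO₄³⁻(aq)
Zn²⁺ is already present at 0.101 mol L⁻¹. If s mol/L of Zn₃(PO₄)₂ dissolves, [PO₄³⁻] = 2s while [Zn²⁺] ≈ 0.101 mol L⁻¹.
Ksp = [Zn²⁺]^3[PO₄³⁻]^2 = (0.101)^3(2s)^2
(2s)^2 = 1.12×10⁻³² / (0.101)^3 = 1.09×10⁻²⁹
s = 1.65×10⁻¹⁵ mol L⁻¹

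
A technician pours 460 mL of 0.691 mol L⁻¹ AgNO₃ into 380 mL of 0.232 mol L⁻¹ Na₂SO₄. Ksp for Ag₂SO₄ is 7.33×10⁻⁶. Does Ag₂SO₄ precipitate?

Yes

After mixing, V = 460 mL + 380 mL = 840 mL.
[Ag⁺] = (0.691)(460)/840 = 0.378 mol L⁻¹
[SO₄²⁻] = (0.232)(380)/840 = 0.105 mol L⁻¹
Q = [Ag⁺]^2[SO₄²⁻] = 1.50×10⁻²
Q = 1.50×10⁻² > Ksp = 7.33×10⁻⁶, so the solution is supersaturated and Ag₂SO₄ precipitates.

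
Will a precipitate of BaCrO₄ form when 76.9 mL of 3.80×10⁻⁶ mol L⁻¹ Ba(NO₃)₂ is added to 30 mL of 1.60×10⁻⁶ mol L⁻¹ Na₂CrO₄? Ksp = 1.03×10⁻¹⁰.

After mixing, V = 76.9 mL + 30 mL = 106.9 mL.
[Ba²⁺] = (3.80×10⁻⁶)(76.9)/106.9 = 2.73×10⁻⁶ mol L⁻¹
[CrO₄²⁻] = (1.60×10⁻⁶)(30)/106.9 = 4.49×10⁻⁷ mol L⁻¹
Q = [Ba²⁺][CrO₄²⁻] = 1.23×10⁻¹²
Since Q (1.23×10⁻¹²) is less than Ksp (1.03×10⁻¹⁰), no BaCrO₄ precipitates.

No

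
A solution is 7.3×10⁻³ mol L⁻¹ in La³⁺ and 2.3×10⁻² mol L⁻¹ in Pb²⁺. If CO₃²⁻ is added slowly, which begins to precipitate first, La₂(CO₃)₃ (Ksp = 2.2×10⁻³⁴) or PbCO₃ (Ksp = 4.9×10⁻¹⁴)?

PbCO₃

Each salt precipitates once Q = Ksp for that salt.
For La₂(CO₃)₃: [CO₃²⁻] = (Ksp/[La³⁺]^2)^(1/3) = 1.6×10⁻¹⁰ mol L⁻¹
For PbCO₃: [CO₃²⁻] = (Ksp/[Pb²⁺]) = 2.1×10⁻¹² mol L⁻¹
The smaller threshold [CO₃²⁻] is reached first, so PbCO₃ precipitates first.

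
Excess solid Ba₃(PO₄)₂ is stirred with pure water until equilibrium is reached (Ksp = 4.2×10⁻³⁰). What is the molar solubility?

5.2×10⁻⁷ M

Ba₃(PO₄)₂(s) ⇌ 3 Ba²⁺(aq) + 2 PO₄³⁻(aq)
Call the molar solubility s, so that [Ba²⁺] = 3s and [PO₄³⁻] = 2s.
Ksp = [Ba²⁺]^3[PO₄³⁻]^2 = (3s)^3 · (2s)^2 = 108s^5
108s^5 = 4.2×10⁻³⁰  ⇒  s^5 = 3.9×10⁻³²
s = 5.2×10⁻⁷ mol L⁻¹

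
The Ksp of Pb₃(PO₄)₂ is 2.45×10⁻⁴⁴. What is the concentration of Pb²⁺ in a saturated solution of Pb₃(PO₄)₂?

Pb₃(PO₄)₂(s) ⇌ 3 Pb²⁺(aq) + 2 PO₄³⁻(aq)
For each mole of Pb₃(PO₄)₂ that dissolves per liter, [Pb²⁺] = 3s and [PO₄³⁻] = 2s; let s denote this solubility.
Ksp = [Pb²⁺]^3[PO₄³⁻]^2 = (3s)^3 · (2s)^2 = 108s^5 = 2.45×10⁻⁴⁴
s = 7.43×10⁻¹⁰ mol/L
[Pb²⁺] = 3s = 2.23×10⁻⁹ mol/L

2.23×10⁻⁹ M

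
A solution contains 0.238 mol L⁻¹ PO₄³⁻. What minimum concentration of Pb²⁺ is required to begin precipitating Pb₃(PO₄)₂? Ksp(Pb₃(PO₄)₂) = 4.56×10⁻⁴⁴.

9.30×10⁻¹⁵ M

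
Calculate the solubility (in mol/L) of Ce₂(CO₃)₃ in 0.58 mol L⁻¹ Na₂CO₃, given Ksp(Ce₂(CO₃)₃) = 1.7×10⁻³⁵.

Ce₂(CO₃)₃(s) ⇌ 2 Ce³⁺(aq) + 3 CO₃²⁻(aq)
Let s be the solubility of Ce₂(CO₃)₃ here. The common ion gives [CO₃²⁻] ≈ 0.58 mol L⁻¹, and [Ce³⁺] = 2s.
Ksp = [Ce³⁺]^2[CO₃²⁻]^3 = (2s)^2(0.58)^3
(2s)^2 = 1.7×10⁻³⁵ / (0.58)^3 = 8.7×10⁻³⁵
s = 4.7×10⁻¹⁸ mol L⁻¹

4.7×10⁻¹⁸ M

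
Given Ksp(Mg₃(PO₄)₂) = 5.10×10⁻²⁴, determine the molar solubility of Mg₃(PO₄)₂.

Mg₃(PO₄)₂(s) ⇌ 3 Mg²⁺(aq) + 2 PO₄³⁻(aq)
With molar solubility s: [Mg²⁺] = 3s, [PO₄³⁻] = 2s.
Ksp = [Mg²⁺]^3[PO₄³⁻]^2 = (3s)^3 · (2s)^2 = 108s^5
108s^5 = 5.10×10⁻²⁴  ⇒  s^5 = 4.72×10⁻²⁶
s = (4.72×10⁻²⁶)^(1/5) = 8.61×10⁻⁶ M

8.61×10⁻⁶ M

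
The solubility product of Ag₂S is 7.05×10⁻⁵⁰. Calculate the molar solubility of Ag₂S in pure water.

2.60×10⁻¹⁷ M

Ag₂S(s) ⇌ 2 Ag⁺(aq) + S²⁻(aq)
If s mol/L of Ag₂S dissolves, [Ag⁺] = 2s and [S²⁻] = s.
Ksp = [Ag⁺]^2[S²⁻] = (2s)^2 · s = 4s^3
4s^3 = 7.05×10⁻⁵⁰  ⇒  s^3 = 1.76×10⁻⁵⁰
s = (1.76×10⁻⁵⁰)^(1/3) = 2.60×10⁻¹⁷ mol/L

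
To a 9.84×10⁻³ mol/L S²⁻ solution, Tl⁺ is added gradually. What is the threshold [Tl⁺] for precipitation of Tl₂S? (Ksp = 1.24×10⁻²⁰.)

Precipitation begins when Q = Ksp.
Tl₂S(s) ⇌ 2 Tl⁺(aq) + S²⁻(aq)
Ksp = [Tl⁺]^2[S²⁻] = [Tl⁺]^2(9.84×10⁻³)
[Tl⁺]^2 = 1.24×10⁻²⁰ / (9.84×10⁻³) = 1.26×10⁻¹⁸
[Tl⁺] = 1.12×10⁻⁹ mol/L

1.12×10⁻⁹ M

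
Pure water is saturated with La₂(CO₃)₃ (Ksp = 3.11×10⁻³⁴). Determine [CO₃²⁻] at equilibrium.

La₂(CO₃)₃(s) ⇌ 2 La³⁺(aq) + 3 CO₃²⁻(aq)
Call the molar solubility s, so that [La³⁺] = 2s and [CO₃²⁻] = 3s.
Ksp = [La³⁺]^2[CO₃²⁻]^3 = (2s)^2 · (3s)^3 = 108s^5 = 3.11×10⁻³⁴
s = 7.80×10⁻⁸ mol L⁻¹
[CO₃²⁻] = 3s = 2.34×10⁻⁷ mol L⁻¹

2.34×10⁻⁷ M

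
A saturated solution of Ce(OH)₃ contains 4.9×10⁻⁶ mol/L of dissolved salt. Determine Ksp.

Ksp = 1.6×10⁻²⁰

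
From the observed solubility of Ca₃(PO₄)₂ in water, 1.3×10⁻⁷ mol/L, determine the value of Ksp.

Ca₃(PO₄)₂(s) ⇌ 3 Ca²⁺(aq) + 2 PO₄³⁻(aq)
With molar solubility s: [Ca²⁺] = 3s, [PO₄³⁻] = 2s.
Ksp = [Ca²⁺]^3[PO₄³⁻]^2 = (3s)^3 · (2s)^2 = 108s^5
Ksp = 108 × (1.3×10⁻⁷)^5 = 4.0×10⁻³³

Ksp = 4.0×10⁻³³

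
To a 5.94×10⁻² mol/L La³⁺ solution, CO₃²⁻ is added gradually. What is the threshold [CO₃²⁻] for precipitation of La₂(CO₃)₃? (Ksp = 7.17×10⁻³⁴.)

5.88×10⁻¹¹ M

A salt starts to precipitate once the ion product Q reaches its Ksp.
La₂(CO₃)₃(s) ⇌ 2 La³⁺(aq) + 3 CO₃²⁻(aq)
Ksp = [La³⁺]^2[CO₃²⁻]^3 = [CO₃²⁻]^3(5.94×10⁻²)^2
[CO₃²⁻]^3 = 7.17×10⁻³⁴ / (5.94×10⁻²)^2 = 2.03×10⁻³¹
[CO₃²⁻] = 5.88×10⁻¹¹ mol/L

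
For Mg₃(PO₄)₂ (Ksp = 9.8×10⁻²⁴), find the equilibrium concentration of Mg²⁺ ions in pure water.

Mg₃(PO₄)₂(s) ⇌ 3 Mg²⁺(aq) + 2 PO₄³⁻(aq)
For each mole of Mg₃(PO₄)₂ that dissolves per liter, [Mg²⁺] = 3s and [PO₄³⁻] = 2s; let s denote this solubility.
Ksp = [Mg²⁺]^3[PO₄³⁻]^2 = (3s)^3 · (2s)^2 = 108s^5 = 9.8×10⁻²⁴
s = 9.8×10⁻⁶ mol L⁻¹
[Mg²⁺] = 3s = 2.9×10⁻⁵ mol L⁻¹

2.9×10⁻⁵ M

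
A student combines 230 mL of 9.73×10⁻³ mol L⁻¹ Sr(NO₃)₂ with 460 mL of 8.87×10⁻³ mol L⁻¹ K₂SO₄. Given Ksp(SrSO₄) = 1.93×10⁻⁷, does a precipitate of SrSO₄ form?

Yes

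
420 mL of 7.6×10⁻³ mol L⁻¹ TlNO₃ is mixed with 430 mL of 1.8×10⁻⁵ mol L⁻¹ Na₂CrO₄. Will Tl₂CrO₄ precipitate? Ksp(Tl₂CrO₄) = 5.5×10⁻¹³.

Total volume after mixing = 420 + 430 = 850 mL.
[Tl⁺] = (7.6×10⁻³)(420)/850 = 3.8×10⁻³ mol L⁻¹
[CrO₄²⁻] = (1.8×10⁻⁵)(430)/850 = 9.1×10⁻⁶ mol L⁻¹
Q = [Tl⁺]^2[CrO₄²⁻] = 1.3×10⁻¹⁰
Since Q (1.3×10⁻¹⁰) exceeds Ksp (5.5×10⁻¹³), Tl₂CrO₄ will precipitate.

Yes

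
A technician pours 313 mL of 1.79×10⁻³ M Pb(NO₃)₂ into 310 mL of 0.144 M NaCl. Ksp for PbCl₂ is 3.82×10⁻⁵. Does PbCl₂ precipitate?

No

The combined volume is 623 mL.
[Pb²⁺] = (1.79×10⁻³)(313)/623 = 8.99×10⁻⁴ M
[Cl⁻] = (0.144)(310)/623 = 7.17×10⁻² M
Q = [Pb²⁺][Cl⁻]^2 = 4.62×10⁻⁶
Since Q (4.62×10⁻⁶) is less than Ksp (3.82×10⁻⁵), no PbCl₂ precipitates.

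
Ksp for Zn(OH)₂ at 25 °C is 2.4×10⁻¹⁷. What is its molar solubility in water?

1.8×10⁻⁶ M

Zn(OH)₂(s) ⇌ Zn²⁺(aq) + 2 OH⁻(aq)
Let s be the molar solubility. Then [Zn²⁺] = s and [OH⁻] = 2s.
Ksp = [Zn²⁺][OH⁻]^2 = s · (2s)^2 = 4s^3
4s^3 = 2.4×10⁻¹⁷  ⇒  s^3 = 6.0×10⁻¹⁸
s = 1.8×10⁻⁶ M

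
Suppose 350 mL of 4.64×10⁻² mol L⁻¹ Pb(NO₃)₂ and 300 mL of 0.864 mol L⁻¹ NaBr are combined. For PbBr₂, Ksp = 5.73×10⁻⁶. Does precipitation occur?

Yes

The combined volume is 650 mL.
[Pb²⁺] = (4.64×10⁻²)(350)/650 = 2.50×10⁻² mol L⁻¹
[Br⁻] = (0.864)(300)/650 = 0.399 mol L⁻¹
Q = [Pb²⁺][Br⁻]^2 = 3.97×10⁻³
Q = 3.97×10⁻³ > Ksp = 5.73×10⁻⁶, so the solution is supersaturated and PbBr₂ precipitates.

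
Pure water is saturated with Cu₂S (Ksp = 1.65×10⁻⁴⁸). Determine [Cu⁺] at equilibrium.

1.49×10⁻¹⁶ M

Cu₂S(s) ⇌ 2 Cu⁺(aq) + S²⁻(aq)
For each mole of Cu₂S that dissolves per liter, [Cu⁺] = 2s and [S²⁻] = s; let s denote this solubility.
Ksp = [Cu⁺]^2[S²⁻] = (2s)^2 · s = 4s^3 = 1.65×10⁻⁴⁸
s = 7.44×10⁻¹⁷ M
[Cu⁺] = 2s = 1.49×10⁻¹⁶ M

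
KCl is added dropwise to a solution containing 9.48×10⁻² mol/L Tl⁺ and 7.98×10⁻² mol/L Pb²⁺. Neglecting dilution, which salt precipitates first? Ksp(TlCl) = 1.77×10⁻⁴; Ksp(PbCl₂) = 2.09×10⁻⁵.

TlCl

Each salt precipitates once Q = Ksp for that salt.
For TlCl: [Cl⁻] = (Ksp/[Tl⁺]) = 1.87×10⁻³ mol/L
For PbCl₂: [Cl⁻] = (Ksp/[Pb²⁺])^(1/2) = 1.62×10⁻² mol/L
The smaller threshold [Cl⁻] is reached first, so TlCl precipitates first.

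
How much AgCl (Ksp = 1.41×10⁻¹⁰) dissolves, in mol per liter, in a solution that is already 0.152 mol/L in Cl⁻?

9.28×10⁻¹⁰ M

AgCl(s) ⇌ Ag⁺(aq) + Cl⁻(aq)
Let s be the solubility of AgCl here. The common ion gives [Cl⁻] ≈ 0.152 mol/L, and [Ag⁺] = s.
Ksp = [Ag⁺][Cl⁻] = s(0.152)
s = 1.41×10⁻¹⁰ / (0.152) = 9.28×10⁻¹⁰
s = 9.28×10⁻¹⁰ mol/L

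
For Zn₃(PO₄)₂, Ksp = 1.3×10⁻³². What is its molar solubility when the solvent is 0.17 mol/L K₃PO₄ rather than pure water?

2.6×10⁻¹¹ M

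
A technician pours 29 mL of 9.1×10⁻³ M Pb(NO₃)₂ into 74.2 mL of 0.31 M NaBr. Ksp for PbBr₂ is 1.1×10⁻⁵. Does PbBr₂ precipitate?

Total volume after mixing = 29 + 74.2 = 103.2 mL.
[Pb²⁺] = (9.1×10⁻³)(29)/103.2 = 2.6×10⁻³ M
[Br⁻] = (0.31)(74.2)/103.2 = 0.22 M
Q = [Pb²⁺][Br⁻]^2 = 1.3×10⁻⁴
Since Q (1.3×10⁻⁴) exceeds Ksp (1.1×10⁻⁵), PbBr₂ will precipitate.

Yes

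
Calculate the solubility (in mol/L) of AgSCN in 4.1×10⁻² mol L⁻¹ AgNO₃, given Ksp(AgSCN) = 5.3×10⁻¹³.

AgSCN(s) ⇌ Ag⁺(aq) + SCN⁻(aq)
With Ag⁺ already at 4.1×10⁻² mol L⁻¹ and s small, take [Ag⁺] ≈ 4.1×10⁻² mol L⁻¹ and [SCN⁻] = s.
Ksp = [Ag⁺][SCN⁻] = (4.1×10⁻²)s
s = 5.3×10⁻¹³ / (4.1×10⁻²) = 1.3×10⁻¹¹
s = 1.3×10⁻¹¹ mol L⁻¹

1.3×10⁻¹¹ M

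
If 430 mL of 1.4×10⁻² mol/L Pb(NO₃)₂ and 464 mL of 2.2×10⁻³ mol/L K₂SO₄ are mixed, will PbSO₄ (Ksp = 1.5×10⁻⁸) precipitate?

Total volume after mixing = 430 + 464 = 894 mL.
[Pb²⁺] = (1.4×10⁻²)(430)/894 = 6.7×10⁻³ mol/L
[SO₄²⁻] = (2.2×10⁻³)(464)/894 = 1.1×10⁻³ mol/L
Q = [Pb²⁺][SO₄²⁻] = 7.7×10⁻⁶
Since Q (7.7×10⁻⁶) exceeds Ksp (1.5×10⁻⁸), PbSO₄ will precipitate.

Yes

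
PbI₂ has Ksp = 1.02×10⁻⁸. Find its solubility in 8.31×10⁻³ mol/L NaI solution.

PbI₂(s) ⇌ Pb²⁺(aq) + 2 I⁻(aq)
Let s be the solubility of PbI₂ here. The common ion gives [I⁻] ≈ 8.31×10⁻³ mol/L, and [Pb²⁺] = s.
Ksp = [Pb²⁺][I⁻]^2 = s(8.31×10⁻³)^2
s = 1.02×10⁻⁸ / (8.31×10⁻³)^2 = 1.48×10⁻⁴
s = 1.48×10⁻⁴ mol/L

1.48×10⁻⁴ M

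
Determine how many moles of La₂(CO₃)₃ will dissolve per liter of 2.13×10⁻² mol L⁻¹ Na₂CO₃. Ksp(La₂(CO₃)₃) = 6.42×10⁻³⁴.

4.08×10⁻¹⁵ M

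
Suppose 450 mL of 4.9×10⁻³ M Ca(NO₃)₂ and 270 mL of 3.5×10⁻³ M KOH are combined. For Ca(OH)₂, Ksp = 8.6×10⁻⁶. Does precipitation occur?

No

The combined volume is 720 mL.
[Ca²⁺] = (4.9×10⁻³)(450)/720 = 3.1×10⁻³ M
[OH⁻] = (3.5×10⁻³)(270)/720 = 1.3×10⁻³ M
Q = [Ca²⁺][OH⁻]^2 = 5.3×10⁻⁹
Since Q (5.3×10⁻⁹) is less than Ksp (8.6×10⁻⁶), no Ca(OH)₂ precipitates.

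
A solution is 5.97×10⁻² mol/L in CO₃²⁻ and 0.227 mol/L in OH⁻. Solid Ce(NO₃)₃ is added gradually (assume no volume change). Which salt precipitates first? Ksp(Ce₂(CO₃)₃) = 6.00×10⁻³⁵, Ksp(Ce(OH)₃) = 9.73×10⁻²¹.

Ce(OH)₃

Precipitation of each salt begins when its ion product equals Ksp.
For Ce₂(CO₃)₃: [Ce³⁺] = (Ksp/[CO₃²⁻]^3)^(1/2) = 5.31×10⁻¹⁶ mol/L
For Ce(OH)₃: [Ce³⁺] = (Ksp/[OH⁻]^3) = 8.32×10⁻¹⁹ mol/L
Ce(OH)₃ requires the lower [Ce³⁺], so it precipitates first.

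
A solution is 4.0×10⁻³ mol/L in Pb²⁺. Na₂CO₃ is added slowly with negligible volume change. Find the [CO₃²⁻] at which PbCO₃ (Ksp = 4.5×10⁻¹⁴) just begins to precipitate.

1.1×10⁻¹¹ M

Precipitation begins when Q = Ksp.
PbCO₃(s) ⇌ Pb²⁺(aq) + CO₃²⁻(aq)
Ksp = [Pb²⁺][CO₃²⁻] = [CO₃²⁻](4.0×10⁻³)
[CO₃²⁻] = 4.5×10⁻¹⁴ / (4.0×10⁻³) = 1.1×10⁻¹¹
[CO₃²⁻] = 1.1×10⁻¹¹ mol/L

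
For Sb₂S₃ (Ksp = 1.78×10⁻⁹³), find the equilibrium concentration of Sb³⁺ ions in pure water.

2.21×10⁻¹⁹ M

Sb₂S₃(s) ⇌ 2 Sb³⁺(aq) + 3 S²⁻(aq)
For each mole of Sb₂S₃ that dissolves per liter, [Sb³⁺] = 2s and [S²⁻] = 3s; let s denote this solubility.
Ksp = [Sb³⁺]^2[S²⁻]^3 = (2s)^2 · (3s)^3 = 108s^5 = 1.78×10⁻⁹³
s = 1.11×10⁻¹⁹ mol/L
[Sb³⁺] = 2s = 2.21×10⁻¹⁹ mol/L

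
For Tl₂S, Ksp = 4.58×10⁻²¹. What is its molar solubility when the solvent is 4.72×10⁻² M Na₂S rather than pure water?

Tl₂S(s) ⇌ 2 Tl⁺(aq) + S²⁻(aq)
Let s be the solubility of Tl₂S here. The common ion gives [S²⁻] ≈ 4.72×10⁻² M, and [Tl⁺] = 2s.
Ksp = [Tl⁺]^2[S²⁻] = (2s)^2(4.72×10⁻²)
(2s)^2 = 4.58×10⁻²¹ / (4.72×10⁻²) = 9.70×10⁻²⁰
s = 1.56×10⁻¹⁰ M

1.56×10⁻¹⁰ M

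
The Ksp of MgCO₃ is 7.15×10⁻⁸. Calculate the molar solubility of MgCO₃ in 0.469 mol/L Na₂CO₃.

MgCO₃(s) ⇌ Mg²⁺(aq) + CO₃²⁻(aq)
Let s be the solubility of MgCO₃ here. The common ion gives [CO₃²⁻] ≈ 0.469 mol/L, and [Mg²⁺] = s.
Ksp = [Mg²⁺][CO₃²⁻] = s(0.469)
s = 7.15×10⁻⁸ / (0.469) = 1.52×10⁻⁷
s = 1.52×10⁻⁷ mol/L

1.52×10⁻⁷ M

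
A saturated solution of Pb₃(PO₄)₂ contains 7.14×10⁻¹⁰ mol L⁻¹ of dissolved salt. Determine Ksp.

Ksp = 2.00×10⁻⁴⁴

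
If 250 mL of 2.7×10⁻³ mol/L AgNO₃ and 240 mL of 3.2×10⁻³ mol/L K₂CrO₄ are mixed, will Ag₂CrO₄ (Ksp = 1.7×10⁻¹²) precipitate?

After mixing, V = 250 mL + 240 mL = 490 mL.
[Ag⁺] = (2.7×10⁻³)(250)/490 = 1.4×10⁻³ mol/L
[CrO₄²⁻] = (3.2×10⁻³)(240)/490 = 1.6×10⁻³ mol/L
Q = [Ag⁺]^2[CrO₄²⁻] = 3.0×10⁻⁹
Q = 3.0×10⁻⁹ > Ksp = 1.7×10⁻¹², so the solution is supersaturated and Ag₂CrO₄ precipitates.

Yes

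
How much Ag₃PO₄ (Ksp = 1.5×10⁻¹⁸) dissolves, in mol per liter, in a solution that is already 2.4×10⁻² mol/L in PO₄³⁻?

Ag₃PO₄(s) ⇌ 3 Ag⁺(aq) + PO₄³⁻(aq)
Let s be the solubility of Ag₃PO₄ here. The common ion gives [PO₄³⁻] ≈ 2.4×10⁻² mol/L, and [Ag⁺] = 3s.
Ksp = [Ag⁺]^3[PO₄³⁻] = (3s)^3(2.4×10⁻²)
(3s)^3 = 1.5×10⁻¹⁸ / (2.4×10⁻²) = 6.3×10⁻¹⁷
s = 1.3×10⁻⁶ mol/L

1.3×10⁻⁶ M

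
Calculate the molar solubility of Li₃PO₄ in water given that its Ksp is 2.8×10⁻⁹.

3.2×10⁻³ M

Li₃PO₄(s) ⇌ 3 Li⁺(aq) + PO₄³⁻(aq)
For each mole of Li₃PO₄ that dissolves per liter, [Li⁺] = 3s and [PO₄³⁻] = s; let s denote this solubility.
Ksp = [Li⁺]^3[PO₄³⁻] = (3s)^3 · s = 27s^4
27s^4 = 2.8×10⁻⁹  ⇒  s^4 = 1.0×10⁻¹⁰
Taking the 4th root, s = 3.2×10⁻³ M.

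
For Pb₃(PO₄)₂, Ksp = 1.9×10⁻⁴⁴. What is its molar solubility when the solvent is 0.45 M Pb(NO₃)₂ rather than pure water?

2.3×10⁻²² M

Pb₃(PO₄)₂(s) ⇌ 3 Pb²⁺(aq) + 2 PO₄³⁻(aq)
With Pb²⁺ already at 0.45 M and s small, take [Pb²⁺] ≈ 0.45 M and [PO₄³⁻] = 2s.
Ksp = [Pb²⁺]^3[PO₄³⁻]^2 = (0.45)^3(2s)^2
(2s)^2 = 1.9×10⁻⁴⁴ / (0.45)^3 = 2.1×10⁻⁴³
s = 2.3×10⁻²² M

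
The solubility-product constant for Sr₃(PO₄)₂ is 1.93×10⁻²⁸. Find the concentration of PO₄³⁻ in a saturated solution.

Sr₃(PO₄)₂(s) ⇌ 3 Sr²⁺(aq) + 2 PO₄³⁻(aq)
With molar solubility s: [Sr²⁺] = 3s, [PO₄³⁻] = 2s.
Ksp = [Sr²⁺]^3[PO₄³⁻]^2 = (3s)^3 · (2s)^2 = 108s^5 = 1.93×10⁻²⁸
s = 1.12×10⁻⁶ mol L⁻¹
[PO₄³⁻] = 2s = 2.25×10⁻⁶ mol L⁻¹

2.25×10⁻⁶ M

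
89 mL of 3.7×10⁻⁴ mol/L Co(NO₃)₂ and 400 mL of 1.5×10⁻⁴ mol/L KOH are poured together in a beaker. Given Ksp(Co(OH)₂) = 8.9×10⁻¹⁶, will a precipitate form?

Yes

The combined volume is 489 mL.
[Co²⁺] = (3.7×10⁻⁴)(89)/489 = 6.7×10⁻⁵ mol/L
[OH⁻] = (1.5×10⁻⁴)(400)/489 = 1.2×10⁻⁴ mol/L
Q = [Co²⁺][OH⁻]^2 = 1.0×10⁻¹²
Since Q (1.0×10⁻¹²) exceeds Ksp (8.9×10⁻¹⁶), Co(OH)₂ will precipitate.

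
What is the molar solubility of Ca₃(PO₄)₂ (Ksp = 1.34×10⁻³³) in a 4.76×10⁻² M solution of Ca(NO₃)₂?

Ca₃(PO₄)₂(s) ⇌ 3 Ca²⁺(aq) + 2 PO₄³⁻(aq)
Let s be the solubility of Ca₃(PO₄)₂ here. The common ion gives [Ca²⁺] ≈ 4.76×10⁻² M, and [PO₄³⁻] = 2s.
Ksp = [Ca²⁺]^3[PO₄³⁻]^2 = (4.76×10⁻²)^3(2s)^2
(2s)^2 = 1.34×10⁻³³ / (4.76×10⁻²)^3 = 1.24×10⁻²⁹
s = 1.76×10⁻¹⁵ M

1.76×10⁻¹⁵ M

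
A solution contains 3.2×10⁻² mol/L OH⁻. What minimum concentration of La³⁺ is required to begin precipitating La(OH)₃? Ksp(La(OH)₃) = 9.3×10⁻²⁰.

2.8×10⁻¹⁵ M

A salt starts to precipitate once the ion product Q reaches its Ksp.
La(OH)₃(s) ⇌ La³⁺(aq) + 3 OH⁻(aq)
Ksp = [La³⁺][OH⁻]^3 = [La³⁺](3.2×10⁻²)^3
[La³⁺] = 9.3×10⁻²⁰ / (3.2×10⁻²)^3 = 2.8×10⁻¹⁵
[La³⁺] = 2.8×10⁻¹⁵ mol/L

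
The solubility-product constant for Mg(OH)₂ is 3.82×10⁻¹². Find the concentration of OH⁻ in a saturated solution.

1.97×10⁻⁴ M

Mg(OH)₂(s) ⇌ Mg²⁺(aq) + 2 OH⁻(aq)
If s mol/L of Mg(OH)₂ dissolves, [Mg²⁺] = s and [OH⁻] = 2s.
Ksp = [Mg²⁺][OH⁻]^2 = s · (2s)^2 = 4s^3 = 3.82×10⁻¹²
s = 9.85×10⁻⁵ mol/L
[OH⁻] = 2s = 1.97×10⁻⁴ mol/L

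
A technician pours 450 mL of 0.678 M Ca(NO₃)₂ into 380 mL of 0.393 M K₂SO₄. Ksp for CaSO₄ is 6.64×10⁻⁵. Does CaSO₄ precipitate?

Yes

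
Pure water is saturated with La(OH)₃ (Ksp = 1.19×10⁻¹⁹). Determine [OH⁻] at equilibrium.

2.44×10⁻⁵ M

La(OH)₃(s) ⇌ La³⁺(aq) + 3 OH⁻(aq)
Call the molar solubility s, so that [La³⁺] = s and [OH⁻] = 3s.
Ksp = [La³⁺][OH⁻]^3 = s · (3s)^3 = 27s^4 = 1.19×10⁻¹⁹
s = 8.15×10⁻⁶ mol L⁻¹
[OH⁻] = 3s = 2.44×10⁻⁵ mol L⁻¹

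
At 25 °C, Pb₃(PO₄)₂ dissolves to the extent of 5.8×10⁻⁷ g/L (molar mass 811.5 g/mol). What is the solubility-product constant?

Molar solubility s = (5.8×10⁻⁷ g/L) / (811.5 g/mol) = 7.147×10⁻¹⁰ mol/L
Pb₃(PO₄)₂(s) ⇌ 3 Pb²⁺(aq) + 2 PO₄³⁻(aq)
With molar solubility s: [Pb²⁺] = 3s, [PO₄³⁻] = 2s.
Ksp = [Pb²⁺]^3[PO₄³⁻]^2 = (3s)^3 · (2s)^2 = 108s^5
Ksp = 108 × (7.147×10⁻¹⁰)^5 = 2.0×10⁻⁴⁴

Ksp = 2.0×10⁻⁴⁴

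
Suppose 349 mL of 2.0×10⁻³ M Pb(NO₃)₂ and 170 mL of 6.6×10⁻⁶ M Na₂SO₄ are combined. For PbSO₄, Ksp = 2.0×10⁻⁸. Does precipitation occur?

No

The combined volume is 519 mL.
[Pb²⁺] = (2.0×10⁻³)(349)/519 = 1.3×10⁻³ M
[SO₄²⁻] = (6.6×10⁻⁶)(170)/519 = 2.2×10⁻⁶ M
Q = [Pb²⁺][SO₄²⁻] = 2.9×10⁻⁹
Q < Ksp (2.9×10⁻⁹ vs 2.0×10⁻⁸); the solution remains unsaturated and no precipitate forms.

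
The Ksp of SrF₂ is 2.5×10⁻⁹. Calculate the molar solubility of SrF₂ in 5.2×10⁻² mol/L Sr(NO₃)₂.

1.1×10⁻⁴ M

SrF₂(s) ⇌ Sr²⁺(aq) + 2 F⁻(aq)
Sr²⁺ is already present at 5.2×10⁻² mol/L. If s mol/L of SrF₂ dissolves, [F⁻] = 2s while [Sr²⁺] ≈ 5.2×10⁻² mol/L.
Ksp = [Sr²⁺][F⁻]^2 = (5.2×10⁻²)(2s)^2
(2s)^2 = 2.5×10⁻⁹ / (5.2×10⁻²) = 4.8×10⁻⁸
s = 1.1×10⁻⁴ mol/L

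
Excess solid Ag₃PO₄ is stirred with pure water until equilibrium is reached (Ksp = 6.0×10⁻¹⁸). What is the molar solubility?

2.2×10⁻⁵ M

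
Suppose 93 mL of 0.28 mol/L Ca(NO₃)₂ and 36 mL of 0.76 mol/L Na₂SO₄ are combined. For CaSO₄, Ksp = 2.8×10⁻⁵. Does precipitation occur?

Total volume after mixing = 93 + 36 = 129 mL.
[Ca²⁺] = (0.28)(93)/129 = 0.20 mol/L
[SO₄²⁻] = (0.76)(36)/129 = 0.21 mol/L
Q = [Ca²⁺][SO₄²⁻] = 4.3×10⁻²
Q = 4.3×10⁻² > Ksp = 2.8×10⁻⁵, so the solution is supersaturated and CaSO₄ precipitates.

Yes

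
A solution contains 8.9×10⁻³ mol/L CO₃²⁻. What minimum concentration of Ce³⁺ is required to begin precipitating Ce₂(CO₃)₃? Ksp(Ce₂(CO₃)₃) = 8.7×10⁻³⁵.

1.1×10⁻¹⁴ M

Each salt precipitates once Q = Ksp for that salt.
Ce₂(CO₃)₃(s) ⇌ 2 Ce³⁺(aq) + 3 CO₃²⁻(aq)
Ksp = [Ce³⁺]^2[CO₃²⁻]^3 = [Ce³⁺]^2(8.9×10⁻³)^3
[Ce³⁺]^2 = 8.7×10⁻³⁵ / (8.9×10⁻³)^3 = 1.2×10⁻²⁸
[Ce³⁺] = 1.1×10⁻¹⁴ mol/L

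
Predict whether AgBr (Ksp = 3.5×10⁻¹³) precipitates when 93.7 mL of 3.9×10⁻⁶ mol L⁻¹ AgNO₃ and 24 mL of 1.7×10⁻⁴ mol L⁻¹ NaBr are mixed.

After mixing, V = 93.7 mL + 24 mL = 117.7 mL.
[Ag⁺] = (3.9×10⁻⁶)(93.7)/117.7 = 3.1×10⁻⁶ mol L⁻¹
[Br⁻] = (1.7×10⁻⁴)(24)/117.7 = 3.5×10⁻⁵ mol L⁻¹
Q = [Ag⁺][Br⁻] = 1.1×10⁻¹⁰
Because Q > Ksp (1.1×10⁻¹⁰ vs 3.5×10⁻¹³), a precipitate of AgBr forms.

Yes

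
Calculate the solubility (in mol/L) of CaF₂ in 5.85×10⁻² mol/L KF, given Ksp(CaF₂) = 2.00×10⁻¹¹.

CaF₂(s) ⇌ Ca²⁺(aq) + 2 F⁻(aq)
The solution already contains F⁻ at 5.85×10⁻² mol/L. Let s be the molar solubility of CaF₂.
[F⁻] ≈ 5.85×10⁻² mol/L (common ion dominates); [Ca²⁺] = s.
Ksp = [Ca²⁺][F⁻]^2 = s(5.85×10⁻²)^2
s = 2.00×10⁻¹¹ / (5.85×10⁻²)^2 = 5.84×10⁻⁹
s = 5.84×10⁻⁹ mol/L

5.84×10⁻⁹ M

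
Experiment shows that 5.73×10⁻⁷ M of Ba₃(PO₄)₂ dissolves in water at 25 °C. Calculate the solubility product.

Ba₃(PO₄)₂(s) ⇌ 3 Ba²⁺(aq) + 2 PO₄³⁻(aq)
Let s be the molar solubility. Then [Ba²⁺] = 3s and [PO₄³⁻] = 2s.
Ksp = [Ba²⁺]^3[PO₄³⁻]^2 = (3s)^3 · (2s)^2 = 108s^5
Ksp = 108 × (5.73×10⁻⁷)^5 = 6.67×10⁻³⁰

Ksp = 6.67×10⁻³⁰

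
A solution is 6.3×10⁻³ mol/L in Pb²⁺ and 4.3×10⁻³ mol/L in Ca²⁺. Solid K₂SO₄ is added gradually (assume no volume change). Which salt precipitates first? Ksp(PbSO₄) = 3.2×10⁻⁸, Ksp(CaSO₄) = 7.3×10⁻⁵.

PbSO₄

Precipitation of each salt begins when its ion product equals Ksp.
For PbSO₄: [SO₄²⁻] = (Ksp/[Pb²⁺]) = 5.1×10⁻⁶ mol/L
For CaSO₄: [SO₄²⁻] = (Ksp/[Ca²⁺]) = 1.7×10⁻² mol/L
Since PbSO₄ needs less SO₄²⁻ to reach saturation, it precipitates first.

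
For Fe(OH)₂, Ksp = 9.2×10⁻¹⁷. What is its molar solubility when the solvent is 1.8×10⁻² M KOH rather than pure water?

2.8×10⁻¹³ M

Fe(OH)₂(s) ⇌ Fe²⁺(aq) + 2 OH⁻(aq)
With OH⁻ already at 1.8×10⁻² M and s small, take [OH⁻] ≈ 1.8×10⁻² M and [Fe²⁺] = s.
Ksp = [Fe²⁺][OH⁻]^2 = s(1.8×10⁻²)^2
s = 9.2×10⁻¹⁷ / (1.8×10⁻²)^2 = 2.8×10⁻¹³
s = 2.8×10⁻¹³ M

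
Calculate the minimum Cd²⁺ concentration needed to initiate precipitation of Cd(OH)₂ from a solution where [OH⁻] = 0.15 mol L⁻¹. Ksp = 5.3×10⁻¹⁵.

Precipitation begins when Q = Ksp.
Cd(OH)₂(s) ⇌ Cd²⁺(aq) + 2 OH⁻(aq)
Ksp = [Cd²⁺][OH⁻]^2 = [Cd²⁺](0.15)^2
[Cd²⁺] = 5.3×10⁻¹⁵ / (0.15)^2 = 2.4×10⁻¹³
[Cd²⁺] = 2.4×10⁻¹³ mol L⁻¹

2.4×10⁻¹³ M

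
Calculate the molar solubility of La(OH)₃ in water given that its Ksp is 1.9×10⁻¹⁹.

La(OH)₃(s) ⇌ La³⁺(aq) + 3 OH⁻(aq)
Let s be the molar solubility. Then [La³⁺] = s and [OH⁻] = 3s.
Ksp = [La³⁺][OH⁻]^3 = s · (3s)^3 = 27s^4
27s^4 = 1.9×10⁻¹⁹  ⇒  s^4 = 7.0×10⁻²¹
s = 9.2×10⁻⁶ mol L⁻¹

9.2×10⁻⁶ M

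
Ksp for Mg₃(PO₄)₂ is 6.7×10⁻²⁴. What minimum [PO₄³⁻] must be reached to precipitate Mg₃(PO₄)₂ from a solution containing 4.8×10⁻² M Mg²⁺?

2.5×10⁻¹⁰ M

A salt starts to precipitate once the ion product Q reaches its Ksp.
Mg₃(PO₄)₂(s) ⇌ 3 Mg²⁺(aq) + 2 PO₄³⁻(aq)
Ksp = [Mg²⁺]^3[PO₄³⁻]^2 = [PO₄³⁻]^2(4.8×10⁻²)^3
[PO₄³⁻]^2 = 6.7×10⁻²⁴ / (4.8×10⁻²)^3 = 6.1×10⁻²⁰
[PO₄³⁻] = 2.5×10⁻¹⁰ M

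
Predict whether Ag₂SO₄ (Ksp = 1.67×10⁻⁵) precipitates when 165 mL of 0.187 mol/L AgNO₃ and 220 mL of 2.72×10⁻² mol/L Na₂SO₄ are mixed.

After mixing, V = 165 mL + 220 mL = 385 mL.
[Ag⁺] = (0.187)(165)/385 = 8.01×10⁻² mol/L
[SO₄²⁻] = (2.72×10⁻²)(220)/385 = 1.55×10⁻² mol/L
Q = [Ag⁺]^2[SO₄²⁻] = 9.98×10⁻⁵
Because Q > Ksp (9.98×10⁻⁵ vs 1.67×10⁻⁵), a precipitate of Ag₂SO₄ forms.

Yes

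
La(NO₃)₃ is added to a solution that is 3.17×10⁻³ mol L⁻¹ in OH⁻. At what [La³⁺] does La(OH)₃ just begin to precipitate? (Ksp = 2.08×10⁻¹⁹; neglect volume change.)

The threshold for precipitation is Q = Ksp.
La(OH)₃(s) ⇌ La³⁺(aq) + 3 OH⁻(aq)
Ksp = [La³⁺][OH⁻]^3 = [La³⁺](3.17×10⁻³)^3
[La³⁺] = 2.08×10⁻¹⁹ / (3.17×10⁻³)^3 = 6.53×10⁻¹²
[La³⁺] = 6.53×10⁻¹² mol L⁻¹

6.53×10⁻¹² M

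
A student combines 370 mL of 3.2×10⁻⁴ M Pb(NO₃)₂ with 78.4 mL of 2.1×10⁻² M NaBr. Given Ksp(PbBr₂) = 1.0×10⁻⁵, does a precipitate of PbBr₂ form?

After mixing, V = 370 mL + 78.4 mL = 448.4 mL.
[Pb²⁺] = (3.2×10⁻⁴)(370)/448.4 = 2.6×10⁻⁴ M
[Br⁻] = (2.1×10⁻²)(78.4)/448.4 = 3.7×10⁻³ M
Q = [Pb²⁺][Br⁻]^2 = 3.6×10⁻⁹
Q = 3.6×10⁻⁹ < Ksp = 1.0×10⁻⁵, so the solution is unsaturated and no precipitate forms.

No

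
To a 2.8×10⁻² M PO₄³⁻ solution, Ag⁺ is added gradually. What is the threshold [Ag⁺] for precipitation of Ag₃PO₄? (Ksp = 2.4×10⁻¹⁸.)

4.4×10⁻⁶ M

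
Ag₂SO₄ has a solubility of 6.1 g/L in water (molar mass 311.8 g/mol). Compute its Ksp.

Ksp = 3.0×10⁻⁵

Convert to molarity: s = 6.1 / 311.8 = 1.956×10⁻² mol/L
Ag₂SO₄(s) ⇌ 2 Ag⁺(aq) + SO₄²⁻(aq)
For each mole of Ag₂SO₄ that dissolves per liter, [Ag⁺] = 2s and [SO₄²⁻] = s; let s denote this solubility.
Ksp = [Ag⁺]^2[SO₄²⁻] = (2s)^2 · s = 4s^3
Ksp = 4 × (1.956×10⁻²)^3 = 3.0×10⁻⁵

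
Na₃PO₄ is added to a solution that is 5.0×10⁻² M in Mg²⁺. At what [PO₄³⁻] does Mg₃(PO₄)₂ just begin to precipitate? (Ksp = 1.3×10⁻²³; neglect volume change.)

Precipitation of each salt begins when its ion product equals Ksp.
Mg₃(PO₄)₂(s) ⇌ 3 Mg²⁺(aq) + 2 PO₄³⁻(aq)
Ksp = [Mg²⁺]^3[PO₄³⁻]^2 = [PO₄³⁻]^2(5.0×10⁻²)^3
[PO₄³⁻]^2 = 1.3×10⁻²³ / (5.0×10⁻²)^3 = 1.0×10⁻¹⁹
[PO₄³⁻] = 3.2×10⁻¹⁰ M

3.2×10⁻¹⁰ M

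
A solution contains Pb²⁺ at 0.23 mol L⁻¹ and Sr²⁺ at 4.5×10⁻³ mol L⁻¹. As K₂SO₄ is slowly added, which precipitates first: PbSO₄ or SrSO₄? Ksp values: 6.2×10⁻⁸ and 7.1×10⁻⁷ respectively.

Precipitation of each salt begins when its ion product equals Ksp.
For PbSO₄: [SO₄²⁻] = (Ksp/[Pb²⁺]) = 2.7×10⁻⁷ mol L⁻¹
For SrSO₄: [SO₄²⁻] = (Ksp/[Sr²⁺]) = 1.6×10⁻⁴ mol L⁻¹
The smaller threshold [SO₄²⁻] is reached first, so PbSO₄ precipitates first.

PbSO₄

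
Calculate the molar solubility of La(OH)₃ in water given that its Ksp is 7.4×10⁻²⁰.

La(OH)₃(s) ⇌ La³⁺(aq) + 3 OH⁻(aq)
Call the molar solubility s, so that [La³⁺] = s and [OH⁻] = 3s.
Ksp = [La³⁺][OH⁻]^3 = s · (3s)^3 = 27s^4
27s^4 = 7.4×10⁻²⁰  ⇒  s^4 = 2.7×10⁻²¹
Taking the 4th root, s = 7.2×10⁻⁶ M.

7.2×10⁻⁶ M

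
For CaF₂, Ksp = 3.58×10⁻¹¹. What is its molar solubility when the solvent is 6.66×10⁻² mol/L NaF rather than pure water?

8.07×10⁻⁹ M

CaF₂(s) ⇌ Ca²⁺(aq) + 2 F⁻(aq)
The solution already contains F⁻ at 6.66×10⁻² mol/L. Let s be the molar solubility of CaF₂.
[F⁻] ≈ 6.66×10⁻² mol/L (common ion dominates); [Ca²⁺] = s.
Ksp = [Ca²⁺][F⁻]^2 = s(6.66×10⁻²)^2
s = 3.58×10⁻¹¹ / (6.66×10⁻²)^2 = 8.07×10⁻⁹
s = 8.07×10⁻⁹ mol/L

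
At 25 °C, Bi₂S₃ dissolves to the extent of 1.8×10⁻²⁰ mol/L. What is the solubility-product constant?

Bi₂S₃(s) ⇌ 2 Bi³⁺(aq) + 3 S²⁻(aq)
Call the molar solubility s, so that [Bi³⁺] = 2s and [S²⁻] = 3s.
Ksp = [Bi³⁺]^2[S²⁻]^3 = (2s)^2 · (3s)^3 = 108s^5
Ksp = 108 × (1.8×10⁻²⁰)^5 = 2.0×10⁻⁹⁷

Ksp = 2.0×10⁻⁹⁷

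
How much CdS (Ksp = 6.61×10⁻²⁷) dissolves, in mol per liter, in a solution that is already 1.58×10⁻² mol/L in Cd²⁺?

4.18×10⁻²⁵ M

CdS(s) ⇌ Cd²⁺(aq) + S²⁻(aq)
The solution already contains Cd²⁺ at 1.58×10⁻² mol/L. Let s be the molar solubility of CdS.
[Cd²⁺] ≈ 1.58×10⁻² mol/L (common ion dominates); [S²⁻] = s.
Ksp = [Cd²⁺][S²⁻] = (1.58×10⁻²)s
s = 6.61×10⁻²⁷ / (1.58×10⁻²) = 4.18×10⁻²⁵
s = 4.18×10⁻²⁵ mol/L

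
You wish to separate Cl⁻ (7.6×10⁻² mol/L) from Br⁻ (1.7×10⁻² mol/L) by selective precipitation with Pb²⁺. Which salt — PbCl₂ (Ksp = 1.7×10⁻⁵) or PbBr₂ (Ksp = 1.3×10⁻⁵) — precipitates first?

PbCl₂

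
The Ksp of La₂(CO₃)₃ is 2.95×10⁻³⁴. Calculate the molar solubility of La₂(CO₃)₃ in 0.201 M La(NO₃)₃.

6.47×10⁻¹² M

La₂(CO₃)₃(s) ⇌ 2 La³⁺(aq) + 3 CO₃²⁻(aq)
The solution already contains La³⁺ at 0.201 M. Let s be the molar solubility of La₂(CO₃)₃.
[La³⁺] ≈ 0.201 M (common ion dominates); [CO₃²⁻] = 3s.
Ksp = [La³⁺]^2[CO₃²⁻]^3 = (0.201)^2(3s)^3
(3s)^3 = 2.95×10⁻³⁴ / (0.201)^2 = 7.30×10⁻³³
s = 6.47×10⁻¹² M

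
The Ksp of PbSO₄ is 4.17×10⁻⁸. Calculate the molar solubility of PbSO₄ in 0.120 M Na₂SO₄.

PbSO₄(s) ⇌ Pb²⁺(aq) + SO₄²⁻(aq)
Let s be the solubility of PbSO₄ here. The common ion gives [SO₄²⁻] ≈ 0.120 M, and [Pb²⁺] = s.
Ksp = [Pb²⁺][SO₄²⁻] = s(0.120)
s = 4.17×10⁻⁸ / (0.120) = 3.48×10⁻⁷
s = 3.48×10⁻⁷ M

3.48×10⁻⁷ M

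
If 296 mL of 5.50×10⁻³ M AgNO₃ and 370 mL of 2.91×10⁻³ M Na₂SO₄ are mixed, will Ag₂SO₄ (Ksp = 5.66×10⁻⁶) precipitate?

No

Total volume after mixing = 296 + 370 = 666 mL.
[Ag⁺] = (5.50×10⁻³)(296)/666 = 2.44×10⁻³ M
[SO₄²⁻] = (2.91×10⁻³)(370)/666 = 1.62×10⁻³ M
Q = [Ag⁺]^2[SO₄²⁻] = 9.66×10⁻⁹
Q = 9.66×10⁻⁹ < Ksp = 5.66×10⁻⁶, so the solution is unsaturated and no precipitate forms.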